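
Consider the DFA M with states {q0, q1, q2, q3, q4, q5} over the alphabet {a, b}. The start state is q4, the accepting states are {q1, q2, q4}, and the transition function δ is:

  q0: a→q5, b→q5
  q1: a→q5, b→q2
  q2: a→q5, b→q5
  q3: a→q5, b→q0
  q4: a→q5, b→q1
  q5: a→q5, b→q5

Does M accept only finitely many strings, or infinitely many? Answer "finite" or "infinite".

The useful states (reachable from q4 and able to reach an accepting state) are {q1, q2, q4}.
Restricted to these states the transition graph has no cycle, so every accepting path has bounded length and L is finite.

finite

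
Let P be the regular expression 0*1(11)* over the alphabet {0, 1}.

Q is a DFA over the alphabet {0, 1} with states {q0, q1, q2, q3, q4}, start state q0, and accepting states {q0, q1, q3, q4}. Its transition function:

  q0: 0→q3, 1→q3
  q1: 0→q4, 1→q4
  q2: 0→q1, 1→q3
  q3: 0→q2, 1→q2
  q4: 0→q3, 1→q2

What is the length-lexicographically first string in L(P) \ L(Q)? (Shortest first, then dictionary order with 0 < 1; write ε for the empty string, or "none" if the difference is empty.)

01

The string 01 is accepted by P but not by Q.
No shorter string lies in the difference, and 01 is the lexicographically first length-2 string in L(P) \ L(Q).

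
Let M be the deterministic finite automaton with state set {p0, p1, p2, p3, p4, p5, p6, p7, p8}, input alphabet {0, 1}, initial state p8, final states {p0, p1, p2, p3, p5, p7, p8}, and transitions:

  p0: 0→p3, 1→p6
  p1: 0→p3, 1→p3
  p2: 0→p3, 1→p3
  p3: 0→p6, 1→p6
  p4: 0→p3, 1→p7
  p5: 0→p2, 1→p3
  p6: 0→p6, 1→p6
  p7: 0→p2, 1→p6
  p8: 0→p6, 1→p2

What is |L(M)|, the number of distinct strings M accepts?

The useful subgraph on states {p2, p3, p8} is acyclic, so L(M) is finite; the longest accepting path visits 3 useful states, giving maximum string length 2.
Counting accepting paths from p8 by length: 1 of length 0, 1 of length 1, 2 of length 2. Total 4.

4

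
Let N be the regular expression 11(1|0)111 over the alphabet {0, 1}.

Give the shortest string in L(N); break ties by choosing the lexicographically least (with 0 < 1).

By inspection of the expression, no string of length less than 6 matches, and 110111 is the lexicographically first match of length 6.

110111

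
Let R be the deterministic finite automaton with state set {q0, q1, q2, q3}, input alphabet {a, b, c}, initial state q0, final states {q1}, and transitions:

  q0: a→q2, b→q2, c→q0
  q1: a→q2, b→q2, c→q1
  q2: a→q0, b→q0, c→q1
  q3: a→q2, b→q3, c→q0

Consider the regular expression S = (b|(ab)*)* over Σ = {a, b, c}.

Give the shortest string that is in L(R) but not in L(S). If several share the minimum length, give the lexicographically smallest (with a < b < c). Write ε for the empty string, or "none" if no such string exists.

ac

The string ac is accepted by R but not by S.
No shorter string lies in the difference, and ac is the lexicographically first length-2 string in L(R) \ L(S).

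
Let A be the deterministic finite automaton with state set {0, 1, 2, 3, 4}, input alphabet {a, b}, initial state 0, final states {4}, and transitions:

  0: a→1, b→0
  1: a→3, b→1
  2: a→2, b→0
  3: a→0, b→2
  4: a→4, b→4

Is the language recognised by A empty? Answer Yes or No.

The states reachable from the start state are {0, 1, 2, 3}.
None of the accepting states {4} is reachable, so no string is accepted and L(A) = ∅.

Yes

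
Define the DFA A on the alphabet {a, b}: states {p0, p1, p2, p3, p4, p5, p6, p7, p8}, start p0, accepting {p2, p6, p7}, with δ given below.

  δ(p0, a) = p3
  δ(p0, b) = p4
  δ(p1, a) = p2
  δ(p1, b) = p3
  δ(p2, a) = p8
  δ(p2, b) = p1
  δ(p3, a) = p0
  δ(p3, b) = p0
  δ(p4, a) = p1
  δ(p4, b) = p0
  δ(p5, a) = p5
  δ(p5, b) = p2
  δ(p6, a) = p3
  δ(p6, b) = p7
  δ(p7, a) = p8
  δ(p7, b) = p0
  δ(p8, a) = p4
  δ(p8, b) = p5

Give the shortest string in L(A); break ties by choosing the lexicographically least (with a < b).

baa

A breadth-first search from p0 reaches an accepting state first via the path p0 → p4 → p1 → p2 on input baa.
No string of length < 3 is accepted (BFS exhausts all shorter strings without reaching an accepting state), and baa is the lexicographically least accepting string of length 3.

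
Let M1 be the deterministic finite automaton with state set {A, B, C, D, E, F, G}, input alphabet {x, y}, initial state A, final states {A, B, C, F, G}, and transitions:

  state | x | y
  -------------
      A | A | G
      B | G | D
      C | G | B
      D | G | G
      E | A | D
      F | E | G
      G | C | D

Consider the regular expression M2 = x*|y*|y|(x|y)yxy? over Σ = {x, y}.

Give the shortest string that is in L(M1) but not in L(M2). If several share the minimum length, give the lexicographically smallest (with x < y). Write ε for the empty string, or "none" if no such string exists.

xy

The string xy is accepted by M1 but not by M2.
No shorter string lies in the difference, and xy is the lexicographically first length-2 string in L(M1) \ L(M2).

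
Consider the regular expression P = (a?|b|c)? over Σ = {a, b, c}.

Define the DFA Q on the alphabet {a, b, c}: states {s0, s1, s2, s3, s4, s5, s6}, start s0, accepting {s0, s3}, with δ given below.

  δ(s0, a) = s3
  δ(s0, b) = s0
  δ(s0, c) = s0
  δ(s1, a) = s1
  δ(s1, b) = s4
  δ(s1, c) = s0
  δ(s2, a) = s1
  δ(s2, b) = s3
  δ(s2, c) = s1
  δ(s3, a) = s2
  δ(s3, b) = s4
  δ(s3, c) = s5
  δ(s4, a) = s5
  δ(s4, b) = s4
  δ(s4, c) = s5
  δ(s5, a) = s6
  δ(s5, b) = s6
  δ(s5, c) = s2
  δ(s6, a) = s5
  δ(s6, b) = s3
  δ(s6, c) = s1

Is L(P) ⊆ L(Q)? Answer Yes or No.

Yes

Converting the expression P to a DFA (subset construction, then merging equivalent states) gives the minimal DFA with states {p0, p1, p2}, start state p0, accepting states {p0, p1} and transitions p0: a→p1, b→p1, c→p1; p1: a→p2, b→p2, c→p2; p2: a→p2, b→p2, c→p2.
Exploring the product automaton P × Q from the start pair (p0, s0), following both machines on each input symbol, reaches 10 state pairs: (p0, s0), (p1, s3), (p1, s0), (p2, s2), (p2, s4), (p2, s5), (p2, s3), (p2, s0), (p2, s1), (p2, s6).
P accepts in {p0, p1} and Q accepts in {s0, s3}. The reachable pairs whose P-component is accepting are (p0, s0), (p1, s3), (p1, s0); in each of them the Q-component is accepting too, so the product for L(P) \ L(Q) (P-component accepting, Q-component rejecting) has no reachable accepting pair and the difference is empty.
Hence every string in L(P) is also in L(Q).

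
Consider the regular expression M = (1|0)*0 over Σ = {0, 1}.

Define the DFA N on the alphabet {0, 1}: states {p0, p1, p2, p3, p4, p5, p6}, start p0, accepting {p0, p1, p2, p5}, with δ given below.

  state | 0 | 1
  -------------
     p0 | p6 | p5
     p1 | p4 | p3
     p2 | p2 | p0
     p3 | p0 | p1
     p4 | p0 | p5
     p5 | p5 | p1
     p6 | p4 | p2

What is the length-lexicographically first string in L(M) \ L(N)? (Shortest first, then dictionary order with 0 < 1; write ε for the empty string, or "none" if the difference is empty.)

0

The string 0 is accepted by M but not by N.
No shorter string lies in the difference, and 0 is the lexicographically first length-1 string in L(M) \ L(N).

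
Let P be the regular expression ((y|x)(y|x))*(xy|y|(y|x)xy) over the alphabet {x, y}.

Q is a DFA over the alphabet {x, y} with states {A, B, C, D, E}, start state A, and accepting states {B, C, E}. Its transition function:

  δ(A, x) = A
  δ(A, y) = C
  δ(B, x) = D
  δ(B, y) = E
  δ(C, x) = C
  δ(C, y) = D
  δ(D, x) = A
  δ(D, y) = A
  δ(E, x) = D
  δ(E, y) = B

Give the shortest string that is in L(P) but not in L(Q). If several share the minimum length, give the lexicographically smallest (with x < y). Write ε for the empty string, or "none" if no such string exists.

The string xyy is accepted by P but not by Q.
No shorter string lies in the difference, and xyy is the lexicographically first length-3 string in L(P) \ L(Q).

xyy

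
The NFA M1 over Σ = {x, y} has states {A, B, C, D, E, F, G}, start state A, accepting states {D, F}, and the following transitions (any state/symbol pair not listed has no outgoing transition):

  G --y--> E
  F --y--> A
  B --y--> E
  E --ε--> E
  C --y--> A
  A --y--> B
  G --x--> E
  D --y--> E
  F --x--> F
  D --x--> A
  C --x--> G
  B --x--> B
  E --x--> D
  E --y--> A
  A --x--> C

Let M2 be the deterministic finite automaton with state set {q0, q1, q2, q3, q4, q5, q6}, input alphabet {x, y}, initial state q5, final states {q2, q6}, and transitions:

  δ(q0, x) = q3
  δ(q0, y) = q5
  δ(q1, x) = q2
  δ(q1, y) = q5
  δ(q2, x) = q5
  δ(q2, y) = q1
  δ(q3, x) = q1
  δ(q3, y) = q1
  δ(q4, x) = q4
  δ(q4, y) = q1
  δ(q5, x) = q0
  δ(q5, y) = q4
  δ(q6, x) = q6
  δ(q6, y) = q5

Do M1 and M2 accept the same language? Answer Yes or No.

Yes

Exploring the product automaton M1 × M2 from the start pair (A, q5), following both machines on each input symbol, reaches 6 state pairs: (A, q5), (C, q0), (B, q4), (G, q3), (E, q1), (D, q2).
M1 accepts in {D, F} and M2 accepts in {q2, q6}. In every reachable pair the two components are either both accepting — (D, q2) — or both non-accepting, so no string is accepted by exactly one of the machines: L(M1) \ L(M2) and L(M2) \ L(M1) are both empty.
Hence every string is accepted by M1 iff it is accepted by M2, and the two languages coincide.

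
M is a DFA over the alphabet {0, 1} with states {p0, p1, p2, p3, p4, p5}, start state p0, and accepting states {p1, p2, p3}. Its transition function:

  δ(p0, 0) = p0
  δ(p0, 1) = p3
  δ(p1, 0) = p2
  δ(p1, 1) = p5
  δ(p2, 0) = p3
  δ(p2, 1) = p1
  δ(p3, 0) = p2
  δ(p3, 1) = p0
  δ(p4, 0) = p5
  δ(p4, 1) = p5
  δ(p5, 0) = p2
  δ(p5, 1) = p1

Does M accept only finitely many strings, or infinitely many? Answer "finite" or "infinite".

infinite

State p0 is reachable from the start and can reach an accepting state, and it lies on the cycle p0 → p0.
Traversing that cycle any number of times yields accepted strings of unbounded length, so the language is infinite.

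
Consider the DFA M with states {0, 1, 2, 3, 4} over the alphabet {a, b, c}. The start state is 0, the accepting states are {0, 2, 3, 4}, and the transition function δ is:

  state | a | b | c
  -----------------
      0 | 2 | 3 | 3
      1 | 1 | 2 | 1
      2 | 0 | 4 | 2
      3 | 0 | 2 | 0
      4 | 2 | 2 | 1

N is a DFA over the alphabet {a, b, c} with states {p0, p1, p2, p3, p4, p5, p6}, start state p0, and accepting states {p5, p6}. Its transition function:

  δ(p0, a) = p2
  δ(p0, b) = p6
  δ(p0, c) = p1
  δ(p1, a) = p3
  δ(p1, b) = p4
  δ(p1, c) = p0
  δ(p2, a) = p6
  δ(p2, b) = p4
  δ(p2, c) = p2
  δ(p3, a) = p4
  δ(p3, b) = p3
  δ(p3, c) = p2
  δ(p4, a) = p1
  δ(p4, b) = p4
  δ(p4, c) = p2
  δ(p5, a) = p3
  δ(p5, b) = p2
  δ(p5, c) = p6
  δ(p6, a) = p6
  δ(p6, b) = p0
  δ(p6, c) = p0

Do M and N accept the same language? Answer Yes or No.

The empty string ε is accepted by M but rejected by N.
So L(M) ≠ L(N).

No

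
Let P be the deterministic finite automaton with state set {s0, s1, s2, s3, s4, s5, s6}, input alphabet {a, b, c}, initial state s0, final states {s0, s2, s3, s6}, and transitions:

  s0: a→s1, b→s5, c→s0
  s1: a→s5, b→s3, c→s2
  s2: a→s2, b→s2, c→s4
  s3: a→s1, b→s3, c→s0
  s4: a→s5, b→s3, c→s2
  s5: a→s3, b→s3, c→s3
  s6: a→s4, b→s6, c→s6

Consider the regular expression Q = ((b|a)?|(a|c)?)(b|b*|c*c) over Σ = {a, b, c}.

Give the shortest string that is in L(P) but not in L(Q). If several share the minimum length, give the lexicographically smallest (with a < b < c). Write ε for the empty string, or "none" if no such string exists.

The string ba is accepted by P but not by Q.
No shorter string lies in the difference, and ba is the lexicographically first length-2 string in L(P) \ L(Q).

ba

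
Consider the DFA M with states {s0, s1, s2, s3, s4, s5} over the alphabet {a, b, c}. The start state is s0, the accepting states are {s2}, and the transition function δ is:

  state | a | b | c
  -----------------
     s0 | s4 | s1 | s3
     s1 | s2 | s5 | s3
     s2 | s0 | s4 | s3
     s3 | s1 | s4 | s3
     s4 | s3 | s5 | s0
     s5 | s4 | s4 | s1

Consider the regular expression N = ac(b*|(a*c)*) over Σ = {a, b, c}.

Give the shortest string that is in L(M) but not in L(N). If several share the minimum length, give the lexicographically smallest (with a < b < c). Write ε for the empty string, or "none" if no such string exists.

The string ba is accepted by M but not by N.
No shorter string lies in the difference, and ba is the lexicographically first length-2 string in L(M) \ L(N).

ba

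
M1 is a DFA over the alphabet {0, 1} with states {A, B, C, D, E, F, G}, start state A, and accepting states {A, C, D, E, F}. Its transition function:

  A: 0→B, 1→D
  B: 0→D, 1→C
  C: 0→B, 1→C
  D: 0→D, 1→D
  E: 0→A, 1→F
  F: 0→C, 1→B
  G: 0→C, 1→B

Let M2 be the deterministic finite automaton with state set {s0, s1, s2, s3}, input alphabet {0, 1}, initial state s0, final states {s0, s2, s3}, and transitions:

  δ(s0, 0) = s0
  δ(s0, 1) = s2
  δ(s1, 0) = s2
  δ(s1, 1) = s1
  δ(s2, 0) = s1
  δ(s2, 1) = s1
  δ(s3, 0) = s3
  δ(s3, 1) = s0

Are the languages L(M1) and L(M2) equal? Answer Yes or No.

No

The string 10 is accepted by M1 but rejected by M2.
So L(M1) ≠ L(M2).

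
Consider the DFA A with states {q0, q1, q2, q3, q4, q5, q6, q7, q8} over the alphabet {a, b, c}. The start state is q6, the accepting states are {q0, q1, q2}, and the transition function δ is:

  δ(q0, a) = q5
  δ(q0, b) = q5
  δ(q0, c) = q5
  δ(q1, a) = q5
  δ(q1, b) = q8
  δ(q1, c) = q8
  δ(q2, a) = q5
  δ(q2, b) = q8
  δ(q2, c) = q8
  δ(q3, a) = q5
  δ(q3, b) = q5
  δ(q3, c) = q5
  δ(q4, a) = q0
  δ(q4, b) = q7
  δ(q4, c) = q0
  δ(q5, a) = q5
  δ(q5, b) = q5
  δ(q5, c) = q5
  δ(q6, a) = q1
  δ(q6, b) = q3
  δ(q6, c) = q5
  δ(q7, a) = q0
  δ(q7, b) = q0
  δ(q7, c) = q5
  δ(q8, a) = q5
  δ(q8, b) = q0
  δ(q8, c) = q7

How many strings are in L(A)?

7

The useful subgraph on states {q0, q1, q6, q7, q8} is acyclic, so L(A) is finite; the longest accepting path visits 5 useful states, giving maximum string length 4.
Counting accepting paths from q6 by length: 1 of length 1, 2 of length 3, 4 of length 4. Total 7.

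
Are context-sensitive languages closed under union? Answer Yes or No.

Yes

A linear-bounded automaton can nondeterministically choose to simulate the LBA for L₁ or the LBA for L₂; equivalently, with disjoint nonterminals, S → S₁ | S₂ added to two noncontracting grammars is still noncontracting.
So the context-sensitive languages are closed under union.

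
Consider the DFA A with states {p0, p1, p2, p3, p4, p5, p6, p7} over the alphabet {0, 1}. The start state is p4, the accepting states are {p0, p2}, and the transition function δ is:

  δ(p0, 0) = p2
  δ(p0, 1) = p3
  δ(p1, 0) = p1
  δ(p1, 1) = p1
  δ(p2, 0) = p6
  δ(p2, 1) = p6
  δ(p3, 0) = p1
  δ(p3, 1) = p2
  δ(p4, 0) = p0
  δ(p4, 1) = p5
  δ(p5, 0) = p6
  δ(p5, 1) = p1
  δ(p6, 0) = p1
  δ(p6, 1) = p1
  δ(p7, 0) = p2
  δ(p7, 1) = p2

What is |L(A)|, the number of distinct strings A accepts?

The useful subgraph on states {p0, p2, p3, p4} is acyclic, so L(A) is finite; the longest accepting path visits 4 useful states, giving maximum string length 3.
Counting accepting paths from p4 by length: 1 of length 1, 1 of length 2, 1 of length 3. Total 3.

3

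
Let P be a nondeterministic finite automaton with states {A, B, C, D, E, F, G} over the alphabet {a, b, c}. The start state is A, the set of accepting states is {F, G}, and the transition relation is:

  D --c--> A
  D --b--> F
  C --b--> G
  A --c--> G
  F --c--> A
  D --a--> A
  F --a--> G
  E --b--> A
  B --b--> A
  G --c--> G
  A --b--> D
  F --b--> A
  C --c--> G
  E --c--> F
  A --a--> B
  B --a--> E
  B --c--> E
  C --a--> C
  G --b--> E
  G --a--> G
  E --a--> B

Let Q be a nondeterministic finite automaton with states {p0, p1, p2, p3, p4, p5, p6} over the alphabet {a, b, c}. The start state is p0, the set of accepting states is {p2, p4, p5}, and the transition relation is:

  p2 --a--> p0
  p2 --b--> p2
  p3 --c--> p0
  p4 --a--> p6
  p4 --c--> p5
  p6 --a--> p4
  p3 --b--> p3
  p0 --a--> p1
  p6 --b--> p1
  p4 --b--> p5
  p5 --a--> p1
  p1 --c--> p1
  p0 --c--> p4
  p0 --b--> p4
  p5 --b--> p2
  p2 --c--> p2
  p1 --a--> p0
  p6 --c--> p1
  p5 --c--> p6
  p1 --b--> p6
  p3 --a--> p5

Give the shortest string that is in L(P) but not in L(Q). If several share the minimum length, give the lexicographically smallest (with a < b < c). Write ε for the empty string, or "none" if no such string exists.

ca

The string ca is accepted by P but not by Q.
No shorter string lies in the difference, and ca is the lexicographically first length-2 string in L(P) \ L(Q).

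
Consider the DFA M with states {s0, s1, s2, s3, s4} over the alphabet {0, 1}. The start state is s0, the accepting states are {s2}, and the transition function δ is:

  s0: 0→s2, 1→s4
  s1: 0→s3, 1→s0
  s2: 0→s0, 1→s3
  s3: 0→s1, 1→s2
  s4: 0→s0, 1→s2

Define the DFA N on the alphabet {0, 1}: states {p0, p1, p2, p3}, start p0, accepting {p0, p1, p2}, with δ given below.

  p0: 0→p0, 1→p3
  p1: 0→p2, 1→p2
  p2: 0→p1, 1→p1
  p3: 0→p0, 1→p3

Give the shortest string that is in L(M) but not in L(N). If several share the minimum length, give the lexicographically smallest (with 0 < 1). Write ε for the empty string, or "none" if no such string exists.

11

The string 11 is accepted by M but not by N.
No shorter string lies in the difference, and 11 is the lexicographically first length-2 string in L(M) \ L(N).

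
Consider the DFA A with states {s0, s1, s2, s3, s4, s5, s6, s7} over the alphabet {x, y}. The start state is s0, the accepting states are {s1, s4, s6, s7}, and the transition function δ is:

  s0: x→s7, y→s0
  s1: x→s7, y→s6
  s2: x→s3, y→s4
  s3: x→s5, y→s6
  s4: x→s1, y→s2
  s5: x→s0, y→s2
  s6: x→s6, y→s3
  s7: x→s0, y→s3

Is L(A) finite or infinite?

State s0 is reachable from the start and can reach an accepting state, and it lies on the cycle s0 → s0.
Traversing that cycle any number of times yields accepted strings of unbounded length, so the language is infinite.

infinite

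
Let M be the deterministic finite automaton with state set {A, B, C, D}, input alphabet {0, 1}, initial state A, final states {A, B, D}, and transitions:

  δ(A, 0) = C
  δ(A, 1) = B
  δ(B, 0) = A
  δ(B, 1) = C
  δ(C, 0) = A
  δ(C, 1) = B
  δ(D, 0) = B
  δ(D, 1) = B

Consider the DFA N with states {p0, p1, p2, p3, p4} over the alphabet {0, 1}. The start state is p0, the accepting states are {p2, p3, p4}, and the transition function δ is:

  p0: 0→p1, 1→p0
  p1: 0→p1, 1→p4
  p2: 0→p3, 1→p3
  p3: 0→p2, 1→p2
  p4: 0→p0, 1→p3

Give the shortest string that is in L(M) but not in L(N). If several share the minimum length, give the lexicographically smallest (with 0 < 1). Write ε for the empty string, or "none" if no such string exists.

ε

The empty string ε is accepted by M but not by N.
Since ε is the unique shortest string, it is the required witness.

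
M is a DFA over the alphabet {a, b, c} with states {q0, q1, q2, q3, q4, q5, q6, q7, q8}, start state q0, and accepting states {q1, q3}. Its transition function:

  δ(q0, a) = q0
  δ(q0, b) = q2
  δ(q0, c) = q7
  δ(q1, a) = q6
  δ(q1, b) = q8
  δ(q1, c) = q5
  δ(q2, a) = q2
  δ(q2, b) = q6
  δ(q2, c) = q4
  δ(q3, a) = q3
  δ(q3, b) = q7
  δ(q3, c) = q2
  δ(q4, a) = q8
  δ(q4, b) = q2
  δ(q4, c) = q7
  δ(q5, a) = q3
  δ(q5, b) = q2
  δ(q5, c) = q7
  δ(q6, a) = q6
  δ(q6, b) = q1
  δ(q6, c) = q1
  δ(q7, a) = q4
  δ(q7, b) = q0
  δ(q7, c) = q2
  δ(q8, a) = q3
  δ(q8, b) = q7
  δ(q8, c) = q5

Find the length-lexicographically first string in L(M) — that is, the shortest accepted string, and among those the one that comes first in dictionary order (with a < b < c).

A breadth-first search from q0 reaches an accepting state first via the path q0 → q2 → q6 → q1 on input bbb.
No string of length < 3 is accepted (BFS exhausts all shorter strings without reaching an accepting state), and bbb is the lexicographically least accepting string of length 3.

bbb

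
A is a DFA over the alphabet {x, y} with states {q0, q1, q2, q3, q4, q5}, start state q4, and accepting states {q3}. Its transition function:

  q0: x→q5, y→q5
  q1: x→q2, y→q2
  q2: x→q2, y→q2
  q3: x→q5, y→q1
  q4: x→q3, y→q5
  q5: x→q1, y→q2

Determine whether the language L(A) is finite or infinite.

The useful states (reachable from q4 and able to reach an accepting state) are {q3, q4}.
Restricted to these states the transition graph has no cycle, so every accepting path has bounded length and L is finite.

finite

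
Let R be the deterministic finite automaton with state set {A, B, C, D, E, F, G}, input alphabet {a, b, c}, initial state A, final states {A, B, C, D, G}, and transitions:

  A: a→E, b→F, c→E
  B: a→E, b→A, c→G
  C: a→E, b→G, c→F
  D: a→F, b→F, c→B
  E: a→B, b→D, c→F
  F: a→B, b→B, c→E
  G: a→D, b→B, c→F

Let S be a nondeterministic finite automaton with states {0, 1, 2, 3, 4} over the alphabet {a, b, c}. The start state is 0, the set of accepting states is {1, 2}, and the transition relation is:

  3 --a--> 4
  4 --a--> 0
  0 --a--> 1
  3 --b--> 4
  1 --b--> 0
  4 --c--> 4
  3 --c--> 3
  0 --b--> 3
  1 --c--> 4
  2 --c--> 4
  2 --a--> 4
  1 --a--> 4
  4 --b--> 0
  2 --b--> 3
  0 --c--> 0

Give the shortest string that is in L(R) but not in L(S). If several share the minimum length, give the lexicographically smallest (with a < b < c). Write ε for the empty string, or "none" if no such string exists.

The empty string ε is accepted by R but not by S.
Since ε is the unique shortest string, it is the required witness.

ε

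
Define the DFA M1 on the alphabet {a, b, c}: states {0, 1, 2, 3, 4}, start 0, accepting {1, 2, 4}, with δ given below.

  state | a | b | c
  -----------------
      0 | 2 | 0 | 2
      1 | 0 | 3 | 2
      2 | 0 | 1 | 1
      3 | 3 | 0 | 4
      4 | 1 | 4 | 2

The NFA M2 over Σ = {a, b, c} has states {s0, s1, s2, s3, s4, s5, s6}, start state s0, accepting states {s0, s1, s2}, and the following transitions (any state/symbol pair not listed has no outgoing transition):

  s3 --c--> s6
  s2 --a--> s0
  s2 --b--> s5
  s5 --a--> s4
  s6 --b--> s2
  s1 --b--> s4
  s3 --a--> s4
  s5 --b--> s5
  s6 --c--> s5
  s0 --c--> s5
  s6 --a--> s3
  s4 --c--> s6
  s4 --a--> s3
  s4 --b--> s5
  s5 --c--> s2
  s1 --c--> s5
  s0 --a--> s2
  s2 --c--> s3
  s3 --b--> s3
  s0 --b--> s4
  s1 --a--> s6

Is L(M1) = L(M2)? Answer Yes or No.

The string c is accepted by M1 but rejected by M2.
So L(M1) ≠ L(M2).

No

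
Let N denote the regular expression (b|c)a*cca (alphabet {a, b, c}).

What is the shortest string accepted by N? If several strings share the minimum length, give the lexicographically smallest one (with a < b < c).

By inspection of the expression, no string of length less than 4 matches, and bcca is the lexicographically first match of length 4.

bcca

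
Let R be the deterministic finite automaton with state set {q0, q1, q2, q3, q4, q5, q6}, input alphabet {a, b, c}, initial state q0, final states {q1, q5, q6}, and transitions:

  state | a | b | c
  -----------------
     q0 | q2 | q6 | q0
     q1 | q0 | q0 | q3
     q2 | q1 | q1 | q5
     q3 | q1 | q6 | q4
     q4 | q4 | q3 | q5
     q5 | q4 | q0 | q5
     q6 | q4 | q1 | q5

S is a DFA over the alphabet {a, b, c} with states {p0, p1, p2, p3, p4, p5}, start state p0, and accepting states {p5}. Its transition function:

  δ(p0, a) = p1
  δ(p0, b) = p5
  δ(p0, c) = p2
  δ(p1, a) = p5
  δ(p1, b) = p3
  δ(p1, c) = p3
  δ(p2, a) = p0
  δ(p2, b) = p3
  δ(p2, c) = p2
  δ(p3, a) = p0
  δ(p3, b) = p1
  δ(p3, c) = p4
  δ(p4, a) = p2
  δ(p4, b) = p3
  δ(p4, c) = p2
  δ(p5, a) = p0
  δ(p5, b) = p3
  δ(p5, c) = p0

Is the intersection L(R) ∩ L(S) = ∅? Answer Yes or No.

No

The string b is accepted by both R and S.
Hence L(R) ∩ L(S) ≠ ∅.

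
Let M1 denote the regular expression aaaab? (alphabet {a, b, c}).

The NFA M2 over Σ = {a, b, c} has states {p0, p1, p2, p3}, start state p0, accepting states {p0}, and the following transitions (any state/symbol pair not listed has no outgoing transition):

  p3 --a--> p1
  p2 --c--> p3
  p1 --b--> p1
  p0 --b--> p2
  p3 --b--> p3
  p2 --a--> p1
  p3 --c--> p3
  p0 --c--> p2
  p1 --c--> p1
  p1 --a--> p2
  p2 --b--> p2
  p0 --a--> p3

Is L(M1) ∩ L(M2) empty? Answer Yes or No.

Converting the expression M1 to a DFA (subset construction, then merging equivalent states) gives the minimal DFA with states {r0, r1, r2, r3, r4, r5, r6}, start state r0, accepting states {r5, r6} and transitions r0: a→r1, b→r2, c→r2; r1: a→r3, b→r2, c→r2; r2: a→r2, b→r2, c→r2; r3: a→r4, b→r2, c→r2; r4: a→r5, b→r2, c→r2; r5: a→r2, b→r6, c→r2; r6: a→r2, b→r2, c→r2.
Exploring the product automaton M1 × M2 from the start pair (r0, p0), following both machines on each input symbol, reaches 9 state pairs: (r0, p0), (r1, p3), (r2, p2), (r3, p1), (r2, p3), (r2, p1), (r4, p2), (r5, p1), (r6, p1).
M1 accepts in {r5, r6} and M2 accepts in {p0}; no reachable pair has both components accepting, so no string drives both machines to acceptance simultaneously and L(M1) ∩ L(M2) = ∅.
So no string is accepted by both, and the intersection is empty.

Yes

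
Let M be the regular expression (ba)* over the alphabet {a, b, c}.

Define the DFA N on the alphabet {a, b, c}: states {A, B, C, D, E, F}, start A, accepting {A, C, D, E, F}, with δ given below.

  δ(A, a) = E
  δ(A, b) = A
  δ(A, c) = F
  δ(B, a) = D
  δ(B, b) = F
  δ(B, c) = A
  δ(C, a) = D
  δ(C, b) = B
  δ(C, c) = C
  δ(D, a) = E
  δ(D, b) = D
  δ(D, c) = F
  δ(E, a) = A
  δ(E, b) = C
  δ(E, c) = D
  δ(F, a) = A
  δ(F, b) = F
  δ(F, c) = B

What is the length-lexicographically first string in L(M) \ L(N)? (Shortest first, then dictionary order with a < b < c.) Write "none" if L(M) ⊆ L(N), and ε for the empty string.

Converting the expression M to a DFA (subset construction, then merging equivalent states) gives the minimal DFA with states {m0, m1, m2}, start state m0, accepting states {m0} and transitions m0: a→m1, b→m2, c→m1; m1: a→m1, b→m1, c→m1; m2: a→m0, b→m1, c→m1.
Exploring the product automaton M × N from the start pair (m0, A), following both machines on each input symbol, reaches 12 state pairs: (m0, A), (m1, E), (m2, A), (m1, F), (m1, A), (m1, C), (m1, D), (m0, E), (m1, B), (m2, C), (m0, D), (m2, D).
M accepts in {m0} and N accepts in {A, C, D, E, F}. The reachable pairs whose M-component is accepting are (m0, A), (m0, E), (m0, D); in each of them the N-component is accepting too, so the product for L(M) \ L(N) (M-component accepting, N-component rejecting) has no reachable accepting pair and the difference is empty.
So every string accepted by M is also accepted by N: L(M) \ L(N) = ∅ and there is no such string.

none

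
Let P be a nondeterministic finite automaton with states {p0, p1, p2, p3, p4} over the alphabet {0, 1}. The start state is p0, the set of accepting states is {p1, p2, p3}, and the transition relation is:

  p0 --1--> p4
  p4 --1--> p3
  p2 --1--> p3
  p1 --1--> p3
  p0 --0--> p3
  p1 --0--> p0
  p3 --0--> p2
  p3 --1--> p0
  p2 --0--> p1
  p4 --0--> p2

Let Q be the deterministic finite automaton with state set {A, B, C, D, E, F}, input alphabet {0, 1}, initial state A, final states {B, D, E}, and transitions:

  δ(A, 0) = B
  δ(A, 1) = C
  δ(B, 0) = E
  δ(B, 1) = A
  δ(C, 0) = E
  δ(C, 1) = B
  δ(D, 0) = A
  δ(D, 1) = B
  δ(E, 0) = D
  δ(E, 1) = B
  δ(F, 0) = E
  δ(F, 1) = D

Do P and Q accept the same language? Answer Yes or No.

Yes

Exploring the product automaton P × Q from the start pair (p0, A), following both machines on each input symbol, reaches 5 state pairs: (p0, A), (p3, B), (p4, C), (p2, E), (p1, D).
P accepts in {p1, p2, p3} and Q accepts in {B, D, E}. In every reachable pair the two components are either both accepting — (p3, B), (p2, E), (p1, D) — or both non-accepting, so no string is accepted by exactly one of the machines: L(P) \ L(Q) and L(Q) \ L(P) are both empty.
Hence every string is accepted by P iff it is accepted by Q, and the two languages coincide.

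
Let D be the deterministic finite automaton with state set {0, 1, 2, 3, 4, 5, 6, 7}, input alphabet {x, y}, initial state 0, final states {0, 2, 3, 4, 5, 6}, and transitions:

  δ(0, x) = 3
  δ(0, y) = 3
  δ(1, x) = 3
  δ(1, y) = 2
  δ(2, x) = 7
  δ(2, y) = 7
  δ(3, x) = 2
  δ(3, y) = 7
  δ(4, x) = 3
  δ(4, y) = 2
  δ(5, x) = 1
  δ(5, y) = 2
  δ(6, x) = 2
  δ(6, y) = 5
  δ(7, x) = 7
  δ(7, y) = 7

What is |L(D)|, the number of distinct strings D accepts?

5

The useful subgraph on states {0, 2, 3} is acyclic, so L(D) is finite; the longest accepting path visits 3 useful states, giving maximum string length 2.
Counting accepting paths from 0 by length: 1 of length 0, 2 of length 1, 2 of length 2. Total 5.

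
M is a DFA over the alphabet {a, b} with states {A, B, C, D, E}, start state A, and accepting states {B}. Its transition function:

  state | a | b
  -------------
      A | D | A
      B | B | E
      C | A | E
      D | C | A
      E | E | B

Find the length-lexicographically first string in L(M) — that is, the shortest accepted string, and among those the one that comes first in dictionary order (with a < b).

aabb

A breadth-first search from A reaches an accepting state first via the path A → D → C → E → B on input aabb.
No string of length < 4 is accepted (BFS exhausts all shorter strings without reaching an accepting state), and aabb is the lexicographically least accepting string of length 4.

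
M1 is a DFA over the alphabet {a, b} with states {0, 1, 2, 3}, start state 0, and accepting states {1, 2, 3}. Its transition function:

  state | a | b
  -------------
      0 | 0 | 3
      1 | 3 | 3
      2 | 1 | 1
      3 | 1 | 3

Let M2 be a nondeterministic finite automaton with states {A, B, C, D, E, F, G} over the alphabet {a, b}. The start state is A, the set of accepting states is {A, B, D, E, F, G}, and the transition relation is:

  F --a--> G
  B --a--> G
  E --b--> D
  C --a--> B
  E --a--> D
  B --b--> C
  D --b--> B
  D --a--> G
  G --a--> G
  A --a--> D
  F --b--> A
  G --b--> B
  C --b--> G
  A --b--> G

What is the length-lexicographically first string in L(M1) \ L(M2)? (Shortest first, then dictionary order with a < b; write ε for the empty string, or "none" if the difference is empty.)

The string abb is accepted by M1 but not by M2.
No shorter string lies in the difference, and abb is the lexicographically first length-3 string in L(M1) \ L(M2).

abb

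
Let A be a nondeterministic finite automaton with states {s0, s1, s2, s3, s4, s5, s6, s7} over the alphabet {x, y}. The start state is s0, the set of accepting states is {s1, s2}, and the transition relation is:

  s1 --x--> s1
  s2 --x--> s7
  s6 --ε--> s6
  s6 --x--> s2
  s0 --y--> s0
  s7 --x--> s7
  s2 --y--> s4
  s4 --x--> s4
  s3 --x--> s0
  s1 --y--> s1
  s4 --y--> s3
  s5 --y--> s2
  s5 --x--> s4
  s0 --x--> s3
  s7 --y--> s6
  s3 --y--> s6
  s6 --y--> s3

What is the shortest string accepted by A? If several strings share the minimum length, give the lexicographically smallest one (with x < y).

A breadth-first search from s0 reaches an accepting state first via the path s0 → s3 → s6 → s2 on input xyx.
No string of length < 3 is accepted (BFS exhausts all shorter strings without reaching an accepting state), and xyx is the lexicographically least accepting string of length 3.

xyx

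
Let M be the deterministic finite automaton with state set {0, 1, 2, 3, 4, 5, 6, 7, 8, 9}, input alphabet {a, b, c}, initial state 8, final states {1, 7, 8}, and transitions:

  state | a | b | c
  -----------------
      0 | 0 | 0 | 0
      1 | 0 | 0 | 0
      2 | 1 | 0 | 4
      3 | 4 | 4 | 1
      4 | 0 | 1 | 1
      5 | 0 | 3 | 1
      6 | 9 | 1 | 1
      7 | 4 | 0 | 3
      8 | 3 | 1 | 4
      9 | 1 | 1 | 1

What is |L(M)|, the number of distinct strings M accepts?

9

The useful subgraph on states {1, 3, 4, 8} is acyclic, so L(M) is finite; the longest accepting path visits 4 useful states, giving maximum string length 3.
Counting accepting paths from 8 by length: 1 of length 0, 1 of length 1, 3 of length 2, 4 of length 3. Total 9.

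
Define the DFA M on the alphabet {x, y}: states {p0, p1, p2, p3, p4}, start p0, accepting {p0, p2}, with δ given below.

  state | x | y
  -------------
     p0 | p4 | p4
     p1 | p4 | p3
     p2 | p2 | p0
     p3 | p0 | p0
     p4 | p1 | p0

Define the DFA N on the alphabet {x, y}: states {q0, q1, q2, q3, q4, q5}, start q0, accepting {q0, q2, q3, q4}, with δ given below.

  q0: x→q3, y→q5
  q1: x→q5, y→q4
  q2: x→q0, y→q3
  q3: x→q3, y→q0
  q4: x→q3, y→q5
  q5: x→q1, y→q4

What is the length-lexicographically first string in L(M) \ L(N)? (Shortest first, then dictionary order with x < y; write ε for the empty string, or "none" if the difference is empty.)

The string xxyy is accepted by M but not by N.
No shorter string lies in the difference, and xxyy is the lexicographically first length-4 string in L(M) \ L(N).

xxyy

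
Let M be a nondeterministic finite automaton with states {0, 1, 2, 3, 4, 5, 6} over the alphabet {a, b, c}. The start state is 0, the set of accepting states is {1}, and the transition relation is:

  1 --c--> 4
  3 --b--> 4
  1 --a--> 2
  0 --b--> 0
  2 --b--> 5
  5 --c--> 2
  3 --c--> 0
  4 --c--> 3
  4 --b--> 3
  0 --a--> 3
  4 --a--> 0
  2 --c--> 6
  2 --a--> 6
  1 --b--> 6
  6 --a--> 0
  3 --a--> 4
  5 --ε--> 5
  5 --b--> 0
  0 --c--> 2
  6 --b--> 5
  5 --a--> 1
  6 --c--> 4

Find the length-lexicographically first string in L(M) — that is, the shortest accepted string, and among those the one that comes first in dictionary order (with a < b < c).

cba

A breadth-first search from 0 reaches an accepting state first via the path 0 → 2 → 5 → 1 on input cba.
No string of length < 3 is accepted (BFS exhausts all shorter strings without reaching an accepting state), and cba is the lexicographically least accepting string of length 3.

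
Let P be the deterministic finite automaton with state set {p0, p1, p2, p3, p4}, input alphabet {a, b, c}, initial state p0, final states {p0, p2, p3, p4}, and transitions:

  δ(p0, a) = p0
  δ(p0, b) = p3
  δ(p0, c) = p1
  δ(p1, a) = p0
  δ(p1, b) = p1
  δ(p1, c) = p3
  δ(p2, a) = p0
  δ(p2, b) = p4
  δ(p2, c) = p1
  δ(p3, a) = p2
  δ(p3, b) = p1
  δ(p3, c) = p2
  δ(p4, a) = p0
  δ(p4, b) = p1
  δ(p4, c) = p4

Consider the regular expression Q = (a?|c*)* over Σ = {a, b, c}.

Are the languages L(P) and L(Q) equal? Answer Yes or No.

The string b is accepted by P but rejected by Q.
So L(P) ≠ L(Q).

No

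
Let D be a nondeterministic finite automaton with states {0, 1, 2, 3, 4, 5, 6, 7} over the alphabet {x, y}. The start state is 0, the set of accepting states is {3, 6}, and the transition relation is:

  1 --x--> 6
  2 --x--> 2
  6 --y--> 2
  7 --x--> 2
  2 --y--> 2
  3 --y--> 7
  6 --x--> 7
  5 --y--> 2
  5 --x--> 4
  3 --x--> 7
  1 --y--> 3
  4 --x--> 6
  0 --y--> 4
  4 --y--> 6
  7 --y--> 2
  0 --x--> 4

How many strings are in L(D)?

4

The useful subgraph on states {0, 4, 6} is acyclic, so L(D) is finite; the longest accepting path visits 3 useful states, giving maximum string length 2.
Counting accepting paths from 0 by length: 4 of length 2. Total 4.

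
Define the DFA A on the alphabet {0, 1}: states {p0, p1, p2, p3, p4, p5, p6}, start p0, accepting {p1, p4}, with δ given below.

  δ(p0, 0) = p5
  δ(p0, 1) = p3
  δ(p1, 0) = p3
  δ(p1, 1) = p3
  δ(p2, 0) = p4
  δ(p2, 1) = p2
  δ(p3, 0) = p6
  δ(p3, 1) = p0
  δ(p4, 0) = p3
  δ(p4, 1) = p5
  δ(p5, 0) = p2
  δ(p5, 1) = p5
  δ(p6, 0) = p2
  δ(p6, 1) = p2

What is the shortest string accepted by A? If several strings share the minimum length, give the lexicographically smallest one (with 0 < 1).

000

A breadth-first search from p0 reaches an accepting state first via the path p0 → p5 → p2 → p4 on input 000.
No string of length < 3 is accepted (BFS exhausts all shorter strings without reaching an accepting state), and 000 is the lexicographically least accepting string of length 3.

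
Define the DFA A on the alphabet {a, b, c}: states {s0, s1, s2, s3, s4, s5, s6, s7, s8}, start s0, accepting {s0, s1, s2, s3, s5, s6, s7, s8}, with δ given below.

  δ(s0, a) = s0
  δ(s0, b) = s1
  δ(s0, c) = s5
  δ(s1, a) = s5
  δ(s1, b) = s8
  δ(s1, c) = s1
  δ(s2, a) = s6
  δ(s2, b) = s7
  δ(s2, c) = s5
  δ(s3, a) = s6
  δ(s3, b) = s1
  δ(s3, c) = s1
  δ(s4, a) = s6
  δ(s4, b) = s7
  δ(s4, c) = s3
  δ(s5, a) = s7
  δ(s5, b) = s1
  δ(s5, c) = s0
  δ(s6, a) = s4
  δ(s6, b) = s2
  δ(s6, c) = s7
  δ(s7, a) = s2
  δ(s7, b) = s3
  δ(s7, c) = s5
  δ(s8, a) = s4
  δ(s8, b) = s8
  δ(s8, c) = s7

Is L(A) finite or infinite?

State s0 is reachable from the start and can reach an accepting state, and it lies on the cycle s0 → s0.
Traversing that cycle any number of times yields accepted strings of unbounded length, so the language is infinite.

infinite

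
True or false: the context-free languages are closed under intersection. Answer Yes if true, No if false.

{aⁿbⁿcᵐ : m,n≥0} and {aᵐbⁿcⁿ : m,n≥0} are both context-free, but their intersection {aⁿbⁿcⁿ : n≥0} is not (pumping lemma).

No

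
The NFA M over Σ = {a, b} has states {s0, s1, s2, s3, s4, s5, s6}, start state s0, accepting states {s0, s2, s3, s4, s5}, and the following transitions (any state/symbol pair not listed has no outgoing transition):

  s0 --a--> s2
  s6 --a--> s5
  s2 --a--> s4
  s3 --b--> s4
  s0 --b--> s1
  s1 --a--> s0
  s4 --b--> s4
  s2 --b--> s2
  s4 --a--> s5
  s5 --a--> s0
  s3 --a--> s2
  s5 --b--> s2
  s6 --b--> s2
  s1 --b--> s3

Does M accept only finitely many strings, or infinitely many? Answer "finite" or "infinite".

State s0 is reachable from the start and can reach an accepting state, and it lies on the cycle s0 → s1 → s0.
Traversing that cycle any number of times yields accepted strings of unbounded length, so the language is infinite.

infinite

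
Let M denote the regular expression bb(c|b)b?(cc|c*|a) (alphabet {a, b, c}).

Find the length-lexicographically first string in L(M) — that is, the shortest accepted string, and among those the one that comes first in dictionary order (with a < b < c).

By inspection of the expression, no string of length less than 3 matches, and bbb is the lexicographically first match of length 3.

bbb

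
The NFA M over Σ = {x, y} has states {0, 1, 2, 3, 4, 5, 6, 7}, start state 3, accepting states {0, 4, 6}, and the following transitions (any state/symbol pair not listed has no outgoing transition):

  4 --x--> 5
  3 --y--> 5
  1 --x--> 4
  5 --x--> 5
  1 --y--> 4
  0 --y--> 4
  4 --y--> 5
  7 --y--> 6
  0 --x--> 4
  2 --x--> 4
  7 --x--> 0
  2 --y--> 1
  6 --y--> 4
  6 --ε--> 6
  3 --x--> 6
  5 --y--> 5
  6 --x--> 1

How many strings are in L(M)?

The useful subgraph on states {1, 3, 4, 6} is acyclic, so L(M) is finite; the longest accepting path visits 4 useful states, giving maximum string length 3.
Counting accepting paths from 3 by length: 1 of length 1, 1 of length 2, 2 of length 3. Total 4.

4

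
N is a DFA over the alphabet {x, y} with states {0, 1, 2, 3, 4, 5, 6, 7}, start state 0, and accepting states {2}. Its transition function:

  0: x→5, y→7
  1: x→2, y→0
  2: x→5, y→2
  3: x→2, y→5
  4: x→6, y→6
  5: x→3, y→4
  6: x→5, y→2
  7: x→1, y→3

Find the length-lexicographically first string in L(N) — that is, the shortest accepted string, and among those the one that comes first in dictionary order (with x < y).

A breadth-first search from 0 reaches an accepting state first via the path 0 → 5 → 3 → 2 on input xxx.
No string of length < 3 is accepted (BFS exhausts all shorter strings without reaching an accepting state), and xxx is the lexicographically least accepting string of length 3.

xxx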